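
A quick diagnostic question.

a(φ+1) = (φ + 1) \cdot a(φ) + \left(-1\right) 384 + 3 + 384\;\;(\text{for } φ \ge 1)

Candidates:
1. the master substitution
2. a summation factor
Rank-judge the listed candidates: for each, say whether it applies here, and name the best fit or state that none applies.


Technique: a summation factor — normalize by the running product of φ + 1: the left side becomes a difference, and differences sum.
- the master substitution: with no divided-index recursive call, reindexing by powers of a base buys nothing.
- a summation factor — a fit — the right tool for this form.


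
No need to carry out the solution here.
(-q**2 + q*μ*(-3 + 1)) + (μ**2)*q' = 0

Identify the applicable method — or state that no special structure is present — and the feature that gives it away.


Diagnosis: the homogeneous substitution — the slope's numerator and denominator have matching total degree, so it depends only on q/μ and the ratio substitution collapses it. A Bernoulli substitution is a fair alternative on this equation directly; the homogeneous reading takes it as given.


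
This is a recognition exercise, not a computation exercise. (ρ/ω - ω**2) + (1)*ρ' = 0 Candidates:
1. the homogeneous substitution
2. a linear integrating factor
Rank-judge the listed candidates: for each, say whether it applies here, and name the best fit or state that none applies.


Diagnosis: a linear integrating factor — linear in the unknown with genuine forcing: multiply through by the exponential of the integrated coefficient and the left side closes into one derivative.
- the homogeneous substitution — the slope does not depend on the ratio of the variables alone.
- a linear integrating factor: applies; the problem has the shape this method handles.


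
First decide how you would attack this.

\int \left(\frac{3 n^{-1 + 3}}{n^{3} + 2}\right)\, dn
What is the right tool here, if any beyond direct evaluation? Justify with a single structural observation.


Best approach: u-substitution — collected, the integrand has one factor that is, up to a constant, the derivative of an inner expression the rest depends on — substitute for that inner expression.


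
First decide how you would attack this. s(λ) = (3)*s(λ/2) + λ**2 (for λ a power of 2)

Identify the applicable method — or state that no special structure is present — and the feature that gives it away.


Verdict: the master substitution — treat m = log base 2 of λ as the new clock: one recursion step advances m by one while λ scales by 2.


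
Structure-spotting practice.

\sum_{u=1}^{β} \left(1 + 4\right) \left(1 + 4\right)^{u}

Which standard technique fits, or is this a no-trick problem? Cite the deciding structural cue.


Best approach: the geometric series formula — consecutive terms stand in a fixed index-free ratio — the geometric sum formula closes it.


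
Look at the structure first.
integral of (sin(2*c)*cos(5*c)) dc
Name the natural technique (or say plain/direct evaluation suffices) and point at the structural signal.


Diagnosis: a trigonometric identity — two sinusoids at different rates multiply in sin(2*c)*cos(5*c); the product-to-sum identity uncouples them.


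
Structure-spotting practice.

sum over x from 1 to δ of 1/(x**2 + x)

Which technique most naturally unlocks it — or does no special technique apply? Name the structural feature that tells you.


Diagnosis: telescoping — poles of 1/(x**2 + x) differ by an integer, the telltale of a telescoping partial-fraction sum.


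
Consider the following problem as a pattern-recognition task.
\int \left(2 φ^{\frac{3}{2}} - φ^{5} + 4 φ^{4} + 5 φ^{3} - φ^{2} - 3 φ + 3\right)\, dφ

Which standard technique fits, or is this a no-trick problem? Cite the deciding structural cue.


Diagnosis: no special technique — nothing composite, nothing rational, nothing trigonometric — each constant-multiple power of φ integrates by the power rule alone.


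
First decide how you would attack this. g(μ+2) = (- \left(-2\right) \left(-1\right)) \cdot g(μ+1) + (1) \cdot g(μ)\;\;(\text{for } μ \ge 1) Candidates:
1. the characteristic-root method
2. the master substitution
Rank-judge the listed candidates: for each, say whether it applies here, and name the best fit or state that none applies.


Diagnosis: the characteristic-root method — shift-invariance with fixed coefficients calls for exponential trials; the characteristic polynomial finds every r^μ.
- the characteristic-root method — applies; the problem has the shape this method handles.
- the master substitution — this is shift-type recursion, outside the divide-and-conquer template.


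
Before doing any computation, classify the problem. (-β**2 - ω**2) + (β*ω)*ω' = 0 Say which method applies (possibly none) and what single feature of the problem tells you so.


Best approach: the homogeneous substitution — scaling β and ω together leaves the slope fixed — it depends only on ω/β, so substitute the ratio. A Bernoulli substitution is a fair alternative on this equation directly; the homogeneous reading takes it as given.


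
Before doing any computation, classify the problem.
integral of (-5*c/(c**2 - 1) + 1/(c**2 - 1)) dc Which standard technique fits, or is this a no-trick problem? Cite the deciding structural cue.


Technique: partial fractions — the denominator c**2 - 1 factors, so the quotient decomposes into elementary partial fractions term by term.


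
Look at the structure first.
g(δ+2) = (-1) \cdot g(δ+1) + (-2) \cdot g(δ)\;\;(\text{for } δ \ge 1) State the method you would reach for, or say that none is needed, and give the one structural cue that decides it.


Technique: the characteristic-root method — linear, homogeneous, constant coefficients: solutions of the form r^δ exist — find the roots of the characteristic polynomial.


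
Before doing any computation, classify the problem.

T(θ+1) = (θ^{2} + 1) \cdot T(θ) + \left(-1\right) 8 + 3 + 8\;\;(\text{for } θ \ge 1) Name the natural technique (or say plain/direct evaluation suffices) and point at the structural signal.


Verdict: a summation factor — it is first-order linear but the coefficient θ^{2} + 1 depends on the index, so multiply through by a summation factor to telescope it.


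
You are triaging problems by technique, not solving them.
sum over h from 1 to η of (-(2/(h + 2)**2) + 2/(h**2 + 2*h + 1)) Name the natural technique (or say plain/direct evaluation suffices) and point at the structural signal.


Verdict: telescoping — spot the paired structure — each term adds 2/(h**2 + 2*h + 1) and subtracts its successor value, which the next term restores: the definition of a telescoping chain.


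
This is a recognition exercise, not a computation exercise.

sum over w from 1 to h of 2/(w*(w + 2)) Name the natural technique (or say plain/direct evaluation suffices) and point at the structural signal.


Best approach: telescoping — the denominator's roots in 2/(w*(w + 2)) sit an integer apart: decomposition produces a self-cancelling chain.


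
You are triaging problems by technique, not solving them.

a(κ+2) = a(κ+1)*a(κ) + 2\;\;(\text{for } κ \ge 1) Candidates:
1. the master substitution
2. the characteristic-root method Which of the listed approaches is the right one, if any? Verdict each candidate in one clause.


Best approach: no special technique — the recurrence is nonlinear in the sequence values; study it directly, no linear machinery applies.
- the master substitution — the recursion steps by a constant offset, so exponential reindexing is pointless.
- the characteristic-root method: the recursion is nonlinear in the sequence values, so no linear-modes ansatz applies.


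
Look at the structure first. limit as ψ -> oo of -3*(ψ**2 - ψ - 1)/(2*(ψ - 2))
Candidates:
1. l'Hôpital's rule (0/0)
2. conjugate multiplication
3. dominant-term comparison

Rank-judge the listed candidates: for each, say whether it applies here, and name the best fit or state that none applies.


Technique: dominant-term comparison — divide through by the highest power of ψ; every lower-order term dies and the dominant terms decide the limit.
- l'Hôpital's rule (0/0) — no 0/0 form appears: written as one quotient, top and bottom both grow without bound, and the ratio is decided by their leading terms.
- conjugate multiplication — rationalization has no target — no divergent radical difference appears.
- dominant-term comparison — yes, a natural case for it.


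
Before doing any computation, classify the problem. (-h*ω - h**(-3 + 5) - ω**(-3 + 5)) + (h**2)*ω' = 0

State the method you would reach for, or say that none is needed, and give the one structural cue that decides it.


Best approach: the homogeneous substitution — the slope is degree-zero homogeneous: the ratio substitution v = ω/h collapses it.


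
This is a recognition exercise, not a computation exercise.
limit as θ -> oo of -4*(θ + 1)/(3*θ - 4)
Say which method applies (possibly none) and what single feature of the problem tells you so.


Best approach: dominant-term comparison — at large θ only the top-degree terms survive; compare the leading terms and the limit falls out. Differentiating the expression as a single quotient would eventually settle it as well; matching dominant growth settles it immediately.


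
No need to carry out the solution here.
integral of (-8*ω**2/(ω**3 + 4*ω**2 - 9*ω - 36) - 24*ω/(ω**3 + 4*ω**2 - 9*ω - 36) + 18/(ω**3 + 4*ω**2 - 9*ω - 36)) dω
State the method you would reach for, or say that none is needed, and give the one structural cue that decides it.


Diagnosis: partial fractions — break ω**3 + 4*ω**2 - 9*ω - 36 into its roots and the integral splits into logarithm-sized bites.


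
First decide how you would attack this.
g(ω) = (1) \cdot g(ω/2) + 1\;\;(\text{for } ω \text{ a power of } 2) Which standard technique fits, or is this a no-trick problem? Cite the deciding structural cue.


Technique: the master substitution — the argument contracts 2-fold per step: reindex ω exponentially and solve the linear recurrence in the new index.


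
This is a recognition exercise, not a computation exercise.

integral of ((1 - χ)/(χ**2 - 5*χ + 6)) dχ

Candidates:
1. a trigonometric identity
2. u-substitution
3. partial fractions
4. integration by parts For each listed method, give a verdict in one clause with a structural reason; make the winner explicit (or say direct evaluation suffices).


Verdict: partial fractions — the bottom, χ**2 - 5*χ + 6, comes apart into simple factors, and a proper rational function over split factors decomposes.
- a trigonometric identity: with no trigonometric functions present, identity rewriting has no target.
- u-substitution: no subexpression of the integrand pairs with its own derivative as a factor — individual terms may offer their own substitutions, but any change of variable covering the whole integral would have to be constructed from outside the expression.
- partial fractions: yes, a natural case for it.
- integration by parts — there is no nonconstant-polynomial-times-kernel split with an exp, sine, cosine (degree-1 argument), or logarithm partner.


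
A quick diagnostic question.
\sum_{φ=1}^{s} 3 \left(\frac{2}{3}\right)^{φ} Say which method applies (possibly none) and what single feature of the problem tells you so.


Technique: the geometric series formula — term-over-term division gives \frac{2}{3} every time — index-free ratio, geometric sum formula applies.


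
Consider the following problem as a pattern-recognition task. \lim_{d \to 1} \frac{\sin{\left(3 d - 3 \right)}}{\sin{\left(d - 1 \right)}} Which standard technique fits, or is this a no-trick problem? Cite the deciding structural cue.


Diagnosis: l'Hôpital's rule (0/0) — both numerator and denominator vanish at 1: the genuine 0/0 indeterminate that l'Hôpital exists for. A local series expansion at the point resolves it as well; the rule is the packaged version of that step.


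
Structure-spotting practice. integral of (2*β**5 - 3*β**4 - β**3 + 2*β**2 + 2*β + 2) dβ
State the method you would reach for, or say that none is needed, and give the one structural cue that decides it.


Verdict: no special technique — a term-by-term power-rule job in β; no substitution or rearrangement earns its keep here.


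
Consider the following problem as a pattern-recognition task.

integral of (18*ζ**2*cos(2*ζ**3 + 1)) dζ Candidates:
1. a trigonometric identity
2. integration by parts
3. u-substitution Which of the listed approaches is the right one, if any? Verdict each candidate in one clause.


Technique: u-substitution — 18*ζ**2 matches the derivative of 2*ζ**3 + 1 up to a constant; with u = 2*ζ**3 + 1 the whole integrand folds into a function of u alone.
- a trigonometric identity: the trigonometric factor has no even power to reduce and no cross-frequency product to convert — the standard power-reduction and product-to-sum identities do not engage it.
- integration by parts: a polynomial factor is present, but its partner is not an exp, sine, or cosine of a degree-1 argument, nor a logarithm.
- u-substitution — applies; the problem has the shape this method handles.


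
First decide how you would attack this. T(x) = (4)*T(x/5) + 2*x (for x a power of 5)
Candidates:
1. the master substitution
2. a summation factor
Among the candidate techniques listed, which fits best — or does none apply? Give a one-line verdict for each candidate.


Diagnosis: the master substitution — the recursive call is at index x/5 rather than a shift, a divide-and-conquer shape — substituting x = 5^m linearizes it.
- the master substitution — applies; the problem has the shape this method handles.
- a summation factor: the recursion divides its index rather than shifting it — there is no previous-term chain for a summation factor to telescope.


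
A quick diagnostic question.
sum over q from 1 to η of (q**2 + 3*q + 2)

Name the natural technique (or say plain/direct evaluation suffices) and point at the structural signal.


Verdict: no special technique — nothing telescopes and nothing is geometric; polynomial terms in q sum term by term.


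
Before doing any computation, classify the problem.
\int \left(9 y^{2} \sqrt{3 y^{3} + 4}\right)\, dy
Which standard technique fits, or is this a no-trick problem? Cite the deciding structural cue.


Verdict: u-substitution — collected, the integrand has one factor that is, up to a constant, the derivative of an inner expression the rest depends on — substitute for that inner expression.


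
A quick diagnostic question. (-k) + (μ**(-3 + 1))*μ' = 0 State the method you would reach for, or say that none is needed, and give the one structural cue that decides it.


Best approach: separation of variables — all dependence on the two variables factors apart, the defining separable shape. The equation is exact as it stands too — a potential function exists — though separation reads the split structure directly.


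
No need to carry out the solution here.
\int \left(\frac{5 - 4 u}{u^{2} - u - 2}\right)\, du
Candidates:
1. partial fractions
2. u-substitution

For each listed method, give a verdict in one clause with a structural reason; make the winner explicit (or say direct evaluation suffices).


Method: partial fractions — the denominator u^{2} - u - 2 factors, so the quotient decomposes into elementary partial fractions term by term.
- partial fractions — yes — fits the structure here.
- u-substitution: no subexpression of the integrand pairs with its own derivative as a factor — individual terms may offer their own substitutions, but any change of variable covering the whole integral would have to be constructed from outside the expression.


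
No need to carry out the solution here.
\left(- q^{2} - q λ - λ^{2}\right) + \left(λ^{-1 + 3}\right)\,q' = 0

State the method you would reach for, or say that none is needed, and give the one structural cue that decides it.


Verdict: the homogeneous substitution — solved for the derivative, the right side is unchanged under scaling λ and q together — it depends only on the ratio q/λ, so substitute a single ratio variable.


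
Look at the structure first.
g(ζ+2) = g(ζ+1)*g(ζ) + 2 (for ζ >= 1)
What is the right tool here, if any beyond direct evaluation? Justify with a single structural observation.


Diagnosis: no special technique — the unknown sequence enters the update nonlinearly, so no linear method fits the recurrence as written — direct iteration remains.


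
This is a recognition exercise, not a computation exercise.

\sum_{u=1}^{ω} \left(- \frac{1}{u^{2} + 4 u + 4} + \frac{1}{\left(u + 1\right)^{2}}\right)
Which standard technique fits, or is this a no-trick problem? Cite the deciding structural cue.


Method: telescoping — difference-of-shifts structure (each term adds \frac{1}{\left(u + 1\right)^{2}}, then subtracts its one-index-advanced value, which the following term adds back) leaves only the first and last pieces standing.


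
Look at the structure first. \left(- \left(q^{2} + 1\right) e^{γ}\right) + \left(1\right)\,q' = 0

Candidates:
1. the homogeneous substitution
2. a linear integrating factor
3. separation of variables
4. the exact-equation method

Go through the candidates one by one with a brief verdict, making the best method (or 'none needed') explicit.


Technique: separation of variables — a product of single-variable factors, e^{γ} and q^{2} + 1 — the textbook separable form.
- the homogeneous substitution: solved for the derivative, the right side changes under joint scaling of the two variables.
- a linear integrating factor: a nonlinear term in the unknown puts this outside the integrating-factor template.
- separation of variables — applies; the problem has the shape this method handles.
- the exact-equation method — the cross partial derivatives disagree, so no single potential exists.


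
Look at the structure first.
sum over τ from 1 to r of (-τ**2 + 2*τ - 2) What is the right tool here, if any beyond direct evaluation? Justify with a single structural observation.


Verdict: no special technique — no ratio, no shift structure, no binomial pattern: sum the constant-multiple powers of τ with known formulas.


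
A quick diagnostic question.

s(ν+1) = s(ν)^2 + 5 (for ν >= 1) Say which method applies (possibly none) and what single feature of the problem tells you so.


Method: no special technique — the unknown sequence enters the update nonlinearly, so no linear method fits the recurrence as written — direct iteration remains.


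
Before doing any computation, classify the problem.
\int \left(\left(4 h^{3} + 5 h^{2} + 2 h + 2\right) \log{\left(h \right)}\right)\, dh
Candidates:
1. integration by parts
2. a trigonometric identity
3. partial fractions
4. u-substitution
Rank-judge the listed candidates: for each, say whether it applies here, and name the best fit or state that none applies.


Verdict: integration by parts — logs resist antidifferentiation but differentiate beautifully; pair \log{\left(h \right)} with the polynomial 4 h^{3} + 5 h^{2} + 2 h + 2 via parts.
- integration by parts: applicable, and directly so.
- a trigonometric identity — there is no trigonometric structure at all — the integrand carries no sine or cosine to rewrite.
- partial fractions — the expression is not a ratio of polynomials that decomposes further.
- u-substitution: no subexpression of the integrand pairs with its own derivative as a factor — individual terms may offer their own substitutions, but any change of variable covering the whole integral would have to be constructed from outside the expression.


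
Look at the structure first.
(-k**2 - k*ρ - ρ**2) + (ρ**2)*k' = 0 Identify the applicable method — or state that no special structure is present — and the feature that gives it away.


Technique: the homogeneous substitution — scaling ρ and k together leaves the slope fixed — it depends only on k/ρ, so substitute the ratio.


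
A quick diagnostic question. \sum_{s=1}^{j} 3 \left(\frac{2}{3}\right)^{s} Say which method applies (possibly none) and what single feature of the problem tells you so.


Method: the geometric series formula — each term is \frac{2}{3} times the previous one, so the geometric-series formula applies directly.


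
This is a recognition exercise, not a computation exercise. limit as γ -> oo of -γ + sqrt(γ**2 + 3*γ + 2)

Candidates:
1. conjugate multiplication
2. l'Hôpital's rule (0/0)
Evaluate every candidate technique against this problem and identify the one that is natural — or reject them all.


Diagnosis: conjugate multiplication — turning the difference into a conjugate-rationalized ratio makes the limit readable.
- conjugate multiplication — yes — fits the structure here.
- l'Hôpital's rule (0/0) — no quotient structure at all: the clash is ∞ minus ∞, which rationalizing converts into a tractable ratio.


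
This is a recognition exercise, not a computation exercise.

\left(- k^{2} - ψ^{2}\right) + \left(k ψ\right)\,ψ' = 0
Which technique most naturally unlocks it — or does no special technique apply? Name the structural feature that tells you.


Diagnosis: the homogeneous substitution — solved for the derivative, the right side is unchanged under scaling k and ψ together — it depends only on the ratio ψ/k, so substitute a single ratio variable. This doubles as a Bernoulli equation in the unknown as written; the homogeneous route needs no setup at all.


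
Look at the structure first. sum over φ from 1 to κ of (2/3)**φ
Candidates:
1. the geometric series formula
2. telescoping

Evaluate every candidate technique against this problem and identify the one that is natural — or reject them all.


Best approach: the geometric series formula — check a ratio of consecutive terms: it is 2/3, independent of the index, so the geometric formula closes the sum.
- the geometric series formula — yes — fits the structure here.
- telescoping — in the displayed form, no term reappears at a neighboring index to cancel against.


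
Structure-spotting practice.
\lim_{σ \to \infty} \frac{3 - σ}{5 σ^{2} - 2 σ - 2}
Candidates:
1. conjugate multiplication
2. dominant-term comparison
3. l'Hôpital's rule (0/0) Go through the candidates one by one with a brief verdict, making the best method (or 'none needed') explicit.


Diagnosis: dominant-term comparison — at large σ only the top-degree terms survive; compare the leading terms and the limit falls out.
- conjugate multiplication: rationalization has no target — no divergent radical difference appears.
- dominant-term comparison: applicable, and directly so.
- l'Hôpital's rule (0/0): viewed as a single quotient this runs to ∞/∞, not the 0/0 clash this candidate addresses; an at-infinity variant of the rule would resolve it, but comparing leading growth reads the answer without differentiating.


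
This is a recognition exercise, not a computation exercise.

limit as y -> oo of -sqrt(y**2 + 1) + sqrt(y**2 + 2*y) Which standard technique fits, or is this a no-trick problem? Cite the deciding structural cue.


Technique: conjugate multiplication — both pieces blow up but their difference is finite; the conjugate trick rationalizes sqrt(y**2 + 2*y) - sqrt(y**2 + 1).


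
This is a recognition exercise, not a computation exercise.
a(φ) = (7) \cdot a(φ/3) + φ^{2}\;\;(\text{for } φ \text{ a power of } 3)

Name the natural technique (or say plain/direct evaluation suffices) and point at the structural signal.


Diagnosis: the master substitution — the argument shrinks by the factor 3, so measure the index on a logarithmic scale and the recursion becomes a shift.


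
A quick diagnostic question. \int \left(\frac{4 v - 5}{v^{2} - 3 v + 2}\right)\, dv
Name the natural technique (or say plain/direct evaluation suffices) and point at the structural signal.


Verdict: partial fractions — rational integrand, reducible denominator v^{2} - 3 v + 2: decompose first, integrate second.


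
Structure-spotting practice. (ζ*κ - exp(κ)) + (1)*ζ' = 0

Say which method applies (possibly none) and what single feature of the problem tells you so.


Method: a linear integrating factor — the unknown enters only to the first power against a nonzero forcing term — the integrating-factor template applies directly.


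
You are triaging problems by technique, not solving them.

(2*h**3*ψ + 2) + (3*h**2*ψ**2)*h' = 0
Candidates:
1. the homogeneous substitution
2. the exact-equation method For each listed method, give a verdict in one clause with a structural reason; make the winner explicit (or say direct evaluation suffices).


Diagnosis: the exact-equation method — the cross partial derivatives of 2*h**3*ψ + 2 and 3*h**2*ψ**2 agree, so the left side is the total differential of one potential in ψ and h.
- the homogeneous substitution: the ratio of the variables does not determine the slope.
- the exact-equation method: applicable, and directly so.


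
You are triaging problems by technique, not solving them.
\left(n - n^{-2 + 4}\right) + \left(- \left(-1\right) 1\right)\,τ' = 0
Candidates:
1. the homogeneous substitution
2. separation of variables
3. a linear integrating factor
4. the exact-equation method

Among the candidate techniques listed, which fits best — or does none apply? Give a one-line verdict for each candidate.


Best approach: no special technique — solved for the derivative, τ never appears on the right — this is a direct integration in n, not a differential-equations problem at heart.
- the homogeneous substitution: the ratio of the variables does not determine the slope.
- separation of variables: separation is only trivially available — with the unknown absent from the slope this is a direct integration, not a separation problem.
- a linear integrating factor — with the unknown absent the integrating factor is a formality; direct integration is the working structure.
- the exact-equation method: the unknown never enters the equation — exactness holds emptily, with nothing for the method to add.


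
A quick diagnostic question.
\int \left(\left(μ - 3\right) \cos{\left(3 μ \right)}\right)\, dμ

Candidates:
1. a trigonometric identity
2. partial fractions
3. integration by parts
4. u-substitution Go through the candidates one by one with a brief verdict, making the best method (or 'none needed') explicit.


Best approach: integration by parts — a polynomial μ - 3 against the kernel \cos{\left(3 μ \right)} is the signature bounded-ladder case for integration by parts.
- a trigonometric identity: no even trigonometric power and no product of distinct frequencies to rewrite.
- partial fractions — there is no rational-function structure to decompose.
- integration by parts: a fit — the right tool for this form.
- u-substitution: no subexpression of the integrand serves as a whole-integral substitution inner — individual terms may offer their own, but none carries its derivative as a factor of the full integrand; a working change of variable would have to be constructed from outside the expression.


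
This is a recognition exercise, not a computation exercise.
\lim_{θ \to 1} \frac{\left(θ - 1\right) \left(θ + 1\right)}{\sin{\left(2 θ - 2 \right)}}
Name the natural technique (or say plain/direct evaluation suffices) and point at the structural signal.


Verdict: l'Hôpital's rule (0/0) — plug in 1: top and bottom both hit zero, so differentiate each and retry. The standard small-argument limits would also carry it; the rule is the systematic route.


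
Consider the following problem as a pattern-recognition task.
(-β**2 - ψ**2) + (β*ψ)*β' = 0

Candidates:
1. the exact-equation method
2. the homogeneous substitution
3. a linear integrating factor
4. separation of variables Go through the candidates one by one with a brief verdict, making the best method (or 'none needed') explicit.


Verdict: the homogeneous substitution — the slope is degree-zero homogeneous: the ratio substitution v = β/ψ collapses it. A Bernoulli rewrite works here as the equation stands — the homogeneous substitution is the more immediate reading.
- the exact-equation method: exactness fails on the nose — the mixed partials do not match.
- the homogeneous substitution — applies; the problem has the shape this method handles.
- a linear integrating factor: a nonlinear term in the unknown puts this outside the integrating-factor template.
- separation of variables: the two dependences are entangled, not a clean product of one-variable pieces.


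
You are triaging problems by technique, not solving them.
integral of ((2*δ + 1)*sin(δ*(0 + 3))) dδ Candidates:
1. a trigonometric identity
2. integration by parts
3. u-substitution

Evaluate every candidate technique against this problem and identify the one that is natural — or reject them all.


Technique: integration by parts — differentiate 2*δ + 1, integrate sin(δ*(0 + 3)): each pass lowers the polynomial degree, so parts terminates.
- a trigonometric identity: the trigonometric factor has no even power to reduce and no cross-frequency product to convert — the standard power-reduction and product-to-sum identities do not engage it.
- integration by parts: yes — fits the structure here.
- u-substitution: no subexpression of the integrand serves as a whole-integral substitution inner — individual terms may offer their own, but none carries its derivative as a factor of the full integrand; a working change of variable would have to be constructed from outside the expression.


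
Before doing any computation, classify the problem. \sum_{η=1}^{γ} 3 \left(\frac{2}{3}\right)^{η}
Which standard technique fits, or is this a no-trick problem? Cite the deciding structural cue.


Technique: the geometric series formula — term-over-term division gives \frac{2}{3} every time — index-free ratio, geometric sum formula applies.


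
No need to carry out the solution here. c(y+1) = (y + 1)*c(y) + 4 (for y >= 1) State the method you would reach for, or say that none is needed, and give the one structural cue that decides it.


Method: a summation factor — with the index-dependent coefficient y + 1, dividing by the cumulative product turns the left side into a pure difference.


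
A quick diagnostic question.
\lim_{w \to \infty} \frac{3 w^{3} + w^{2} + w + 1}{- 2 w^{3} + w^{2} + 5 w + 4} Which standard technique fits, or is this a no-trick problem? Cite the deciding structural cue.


Diagnosis: dominant-term comparison — as w grows, only the highest-degree terms matter — compare leading terms and read the limit off. Viewed as a single quotient this is an ∞/∞ form — an at-infinity application of l'Hôpital's rule would also resolve it; comparing leading growth reads the answer without differentiating.


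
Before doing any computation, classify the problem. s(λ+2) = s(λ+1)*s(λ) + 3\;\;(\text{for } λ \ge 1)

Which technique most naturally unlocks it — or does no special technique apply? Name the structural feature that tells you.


Method: no special technique — the unknown enters the rule nonlinearly, not as a weighted sum — no linear method is even well-posed.


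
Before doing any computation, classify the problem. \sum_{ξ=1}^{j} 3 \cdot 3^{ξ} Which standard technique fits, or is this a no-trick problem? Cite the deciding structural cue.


Technique: the geometric series formula — each summand is the previous one scaled by 3; that constant multiplier is itself the geometric structure.


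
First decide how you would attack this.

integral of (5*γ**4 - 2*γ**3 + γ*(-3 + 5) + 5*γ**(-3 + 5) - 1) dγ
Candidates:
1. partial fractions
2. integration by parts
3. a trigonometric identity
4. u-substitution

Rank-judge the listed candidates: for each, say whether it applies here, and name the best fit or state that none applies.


Diagnosis: no special technique — nothing composite, nothing rational, nothing trigonometric — each constant-multiple power of γ integrates by the power rule alone.
- partial fractions: there is no rational-function structure to decompose.
- integration by parts: splitting off a factor buys nothing — the integrand integrates directly without parts.
- a trigonometric identity: there is no trigonometric structure at all — the integrand carries no sine or cosine to rewrite.
- u-substitution: no substitution does more than relabel what direct integration already handles.


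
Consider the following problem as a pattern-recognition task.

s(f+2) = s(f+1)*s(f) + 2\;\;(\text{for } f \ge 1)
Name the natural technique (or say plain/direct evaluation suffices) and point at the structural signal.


Verdict: no special technique — the map from one term to the next is curved, not linear, so linear closed-form machinery does not attach.


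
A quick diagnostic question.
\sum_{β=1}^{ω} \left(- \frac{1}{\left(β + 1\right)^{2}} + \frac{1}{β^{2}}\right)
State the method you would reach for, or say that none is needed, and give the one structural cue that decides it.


Verdict: telescoping — a difference of consecutive values of one function (\frac{1}{β^{2}} at one index and the next) — telescoping by construction.


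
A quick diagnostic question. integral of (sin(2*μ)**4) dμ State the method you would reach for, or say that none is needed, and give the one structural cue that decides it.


Technique: a trigonometric identity — sin(2*μ)**4 is the textbook power-reduction case — identities first, antiderivatives second.


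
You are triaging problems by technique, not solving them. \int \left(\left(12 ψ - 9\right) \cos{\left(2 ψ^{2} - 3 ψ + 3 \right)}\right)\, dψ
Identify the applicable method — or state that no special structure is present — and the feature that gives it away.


Method: u-substitution — everything non-trivial happens through the inner expression 2 ψ^{2} - 3 ψ + 3, and its derivative accounts for the remaining factor up to a constant, so set u = 2 ψ^{2} - 3 ψ + 3.


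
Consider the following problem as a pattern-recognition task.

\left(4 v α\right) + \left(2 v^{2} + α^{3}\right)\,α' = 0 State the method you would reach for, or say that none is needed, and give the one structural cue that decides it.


Technique: the exact-equation method — the compatibility test passes: the α-derivative of 4 v α matches the v-derivative of 2 v^{2} + α^{3}, so integrate a potential.


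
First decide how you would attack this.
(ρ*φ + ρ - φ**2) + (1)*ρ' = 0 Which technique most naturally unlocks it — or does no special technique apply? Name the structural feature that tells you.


Best approach: a linear integrating factor — linear in the unknown with genuine forcing: multiply through by the exponential of the integrated coefficient and the left side closes into one derivative.


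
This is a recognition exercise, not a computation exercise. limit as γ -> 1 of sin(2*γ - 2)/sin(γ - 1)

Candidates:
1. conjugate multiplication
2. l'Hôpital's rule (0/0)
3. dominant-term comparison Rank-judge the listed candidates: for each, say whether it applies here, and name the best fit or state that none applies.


Method: l'Hôpital's rule (0/0) — numerator and denominator both vanish at 1 — a genuine 0/0 form, which is exactly when l'Hôpital applies. Known elementary limits would finish this too — the rule just bypasses the case analysis.
- conjugate multiplication: there is no infinity-minus-infinity radical difference to rationalize.
- l'Hôpital's rule (0/0) — yes — fits the structure here.
- dominant-term comparison — this is not a rational comparison of growth rates at infinity.


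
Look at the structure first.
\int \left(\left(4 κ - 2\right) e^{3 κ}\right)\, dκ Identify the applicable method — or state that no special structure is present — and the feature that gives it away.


Diagnosis: integration by parts — a polynomial factor 4 κ - 2 multiplies e^{3 κ}; differentiating 4 κ - 2 lowers its degree while e^{3 κ} integrates cleanly, so parts wins.


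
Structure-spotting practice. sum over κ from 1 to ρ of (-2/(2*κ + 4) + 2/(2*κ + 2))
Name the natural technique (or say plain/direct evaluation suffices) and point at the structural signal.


Verdict: telescoping — write out three consecutive terms and watch the interior cancel: the advanced copy one term subtracts reappears as the very next term's leading piece, pair after pair.


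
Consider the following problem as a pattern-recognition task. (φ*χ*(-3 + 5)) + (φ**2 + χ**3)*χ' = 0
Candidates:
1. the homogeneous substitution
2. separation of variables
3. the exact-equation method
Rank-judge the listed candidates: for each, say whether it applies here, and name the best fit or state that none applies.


Diagnosis: the exact-equation method — the compatibility test passes: the χ-derivative of φ*χ*(-3 + 5) matches the φ-derivative of φ**2 + χ**3, so integrate a potential.
- the homogeneous substitution: the slope does not depend on the ratio of the variables alone.
- separation of variables — no division isolates the independent variable from the unknown.
- the exact-equation method: applies; the problem has the shape this method handles.


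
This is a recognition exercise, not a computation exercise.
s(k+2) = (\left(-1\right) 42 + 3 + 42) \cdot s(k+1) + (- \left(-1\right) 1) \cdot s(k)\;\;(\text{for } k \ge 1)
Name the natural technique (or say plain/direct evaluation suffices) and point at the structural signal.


Best approach: the characteristic-root method — no index-dependence in the weights and nothing inhomogeneous: classic characteristic-equation setup.


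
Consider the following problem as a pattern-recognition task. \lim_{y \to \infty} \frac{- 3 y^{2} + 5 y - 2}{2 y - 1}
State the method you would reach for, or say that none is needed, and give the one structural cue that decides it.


Technique: dominant-term comparison — growth-rate triage: the leading powers of y decide the limit, everything else is noise. Viewed as a single quotient this is an ∞/∞ form — an at-infinity application of l'Hôpital's rule would also resolve it; comparing leading growth reads the answer without differentiating.


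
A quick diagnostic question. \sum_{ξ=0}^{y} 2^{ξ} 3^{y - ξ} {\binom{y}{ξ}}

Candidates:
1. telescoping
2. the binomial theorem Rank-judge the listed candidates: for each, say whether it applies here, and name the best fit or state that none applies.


Verdict: the binomial theorem — the summand is term ξ of a binomial expansion in 2 and 3; the whole sum is a single power.
- telescoping: the summand is not presented as a shifted difference — a telescoping rewrite may exist, but the displayed structure does not offer one.
- the binomial theorem: yes, a natural case for it.


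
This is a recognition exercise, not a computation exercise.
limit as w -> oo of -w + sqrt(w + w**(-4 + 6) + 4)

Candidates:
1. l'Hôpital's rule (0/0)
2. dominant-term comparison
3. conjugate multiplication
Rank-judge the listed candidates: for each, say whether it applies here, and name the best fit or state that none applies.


Diagnosis: conjugate multiplication — neither sqrt(w + w**(-4 + 6) + 4) nor w converges alone, so rewrite their difference as a conjugate-rationalized quotient first.
- l'Hôpital's rule (0/0) — the expression is a difference driving to ∞ − ∞, not a 0/0 quotient — there is no ratio for the rule to differentiate.
- dominant-term comparison: this is not a rational comparison of growth rates at infinity.
- conjugate multiplication — a fit — the right tool for this form.


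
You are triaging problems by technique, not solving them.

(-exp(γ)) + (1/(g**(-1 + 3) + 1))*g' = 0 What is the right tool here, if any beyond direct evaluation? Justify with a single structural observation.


Method: separation of variables — solved for the derivative, the right side splits multiplicatively into a function of each variable alone — divide and integrate each side. The cross-partial test also passes here (vacuously, each side single-variable); the potential-function route would work, separation is simply more immediate.
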